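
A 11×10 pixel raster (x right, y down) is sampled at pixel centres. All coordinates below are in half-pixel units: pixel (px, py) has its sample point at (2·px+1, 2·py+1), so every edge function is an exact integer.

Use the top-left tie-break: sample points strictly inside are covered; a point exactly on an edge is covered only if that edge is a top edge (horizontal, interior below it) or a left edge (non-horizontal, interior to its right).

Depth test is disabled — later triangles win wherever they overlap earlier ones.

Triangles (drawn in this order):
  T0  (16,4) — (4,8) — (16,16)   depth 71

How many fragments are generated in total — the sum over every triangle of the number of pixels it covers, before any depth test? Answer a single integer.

T0:
  2·area = 144  (B↔C swapped to make it positive)
  edge (16, 4)→(16, 16): d=(0,12) right/bottom  bias=-1
  edge (16, 16)→(4, 8): d=(-12,-8) top-left  bias=+0
  edge (4, 8)→(16, 4): d=(12,-4) top-left  bias=+0
    (9,1)@(19, 3): e=[-36,180,0] → ·  [on edge]
    (6,2)@(13, 5): e=[36,108,0] → #  [on edge]
    (7,2)@(15, 5): e=[12,124,8] → #
    (8,2)@(17, 5): e=[-12,140,16] → ·
    (3,3)@(7, 7): e=[108,36,0] → #  [on edge]
    (4,3)@(9, 7): e=[84,52,8] → #
    (5,3)@(11, 7): e=[60,68,16] → #
    (8,3)@(17, 7): e=[-12,116,40] → ·
    (0,4)@(1, 9): e=[180,-36,0] → ·  [on edge]
    (3,4)@(7, 9): e=[108,12,24] → #
    (8,4)@(17, 9): e=[-12,92,64] → ·
    (3,5)@(7, 11): e=[108,-12,48] → ·
  covered (19 px):
    · · · · · · · · · · ·
    · · · · · · · · · · ·
    · · · · · · # # · · ·
    · · · # # # # # · · ·
    · · · # # # # # · · ·
    · · · · # # # # · · ·
    · · · · · · # # · · ·
    · · · · · · · # · · ·
    · · · · · · · · · · ·
    · · · · · · · · · · ·

Final: 19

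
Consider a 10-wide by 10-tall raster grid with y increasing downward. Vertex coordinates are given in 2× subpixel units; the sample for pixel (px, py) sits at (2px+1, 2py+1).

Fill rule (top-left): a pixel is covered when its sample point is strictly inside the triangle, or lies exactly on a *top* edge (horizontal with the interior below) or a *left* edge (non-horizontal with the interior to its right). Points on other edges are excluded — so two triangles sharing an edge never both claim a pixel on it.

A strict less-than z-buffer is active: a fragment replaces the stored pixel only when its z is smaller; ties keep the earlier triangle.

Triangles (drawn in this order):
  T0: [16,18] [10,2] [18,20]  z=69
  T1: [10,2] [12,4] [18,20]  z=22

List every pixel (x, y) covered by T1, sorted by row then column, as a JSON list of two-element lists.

T0:
  2·area = 20
  edge (16, 18)→(10, 2): d=(-6,-16) top-left  bias=+0
  edge (10, 2)→(18, 20): d=(8,18) right/bottom  bias=-1
  edge (18, 20)→(16, 18): d=(-2,-2) top-left  bias=+0
    (0,1)@(1, 3): e=[-150,170,0] → ·  [on edge]
    (1,2)@(3, 5): e=[-130,150,0] → ·  [on edge]
    (2,3)@(5, 7): e=[-110,130,0] → ·  [on edge]
    (3,4)@(7, 9): e=[-90,110,0] → ·  [on edge]
    (6,4)@(13, 9): e=[6,2,12] → #
    (7,4)@(15, 9): e=[38,-34,16] → ·
    (4,5)@(9, 11): e=[-70,90,0] → ·  [on edge]
    (6,5)@(13, 11): e=[-6,18,8] → ·
    (5,6)@(11, 13): e=[-50,70,0] → ·  [on edge]
    (6,7)@(13, 15): e=[-30,50,0] → ·  [on edge]
    (7,7)@(15, 15): e=[2,14,4] → #
    (8,7)@(17, 15): e=[34,-22,8] → ·
    (7,8)@(15, 17): e=[-10,30,0] → ·  [on edge]
    (8,9)@(17, 19): e=[10,10,0] → #  [on edge]
  covered (3 px):
    · · · · · · · · · ·
    · · · · · · · · · ·
    · · · · · · · · · ·
    · · · · · · · · · ·
    · · · · · · # · · ·
    · · · · · · · · · ·
    · · · · · · · · · ·
    · · · · · · · # · ·
    · · · · · · · · · ·
    · · · · · · · · # ·
T1:
  2·area = 20
  edge (10, 2)→(12, 4): d=(2,2) right/bottom  bias=-1
  edge (12, 4)→(18, 20): d=(6,16) right/bottom  bias=-1
  edge (18, 20)→(10, 2): d=(-8,-18) top-left  bias=+0
    (4,0)@(9, 1): e=[0,30,-10] → ·  [on edge]
    (5,1)@(11, 3): e=[0,10,10] → ·  [on edge]
    (6,2)@(13, 5): e=[0,-10,30] → ·  [on edge]
    (6,3)@(13, 7): e=[4,2,14] → #
    (7,3)@(15, 7): e=[0,-30,50] → ·  [on edge]
    (6,4)@(13, 9): e=[8,14,-2] → ·
    (8,4)@(17, 9): e=[0,-50,70] → ·  [on edge]
    (9,5)@(19, 11): e=[0,-70,90] → ·  [on edge]
    (7,6)@(15, 13): e=[12,6,2] → #
    (8,6)@(17, 13): e=[8,-26,38] → ·
    (7,7)@(15, 15): e=[16,18,-14] → ·
  covered (2 px):
    · · · · · · · · · ·
    · · · · · · · · · ·
    · · · · · · · · · ·
    · · · · · · # · · ·
    · · · · · · · · · ·
    · · · · · · · · · ·
    · · · · · · · # · ·
    · · · · · · · · · ·
    · · · · · · · · · ·
    · · · · · · · · · ·

Final: [[6,3],[7,6]]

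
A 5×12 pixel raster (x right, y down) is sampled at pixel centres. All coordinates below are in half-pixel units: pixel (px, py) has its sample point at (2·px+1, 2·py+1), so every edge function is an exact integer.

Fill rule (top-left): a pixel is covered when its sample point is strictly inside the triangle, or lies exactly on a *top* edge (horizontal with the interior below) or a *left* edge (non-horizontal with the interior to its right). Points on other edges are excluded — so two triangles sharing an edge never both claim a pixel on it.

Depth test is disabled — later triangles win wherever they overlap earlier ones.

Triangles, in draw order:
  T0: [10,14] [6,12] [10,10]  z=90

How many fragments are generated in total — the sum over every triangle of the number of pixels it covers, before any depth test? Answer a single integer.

T0:
  2·area = 16
  edge (10, 14)→(6, 12): d=(-4,-2) top-left  bias=+0
  edge (6, 12)→(10, 10): d=(4,-2) top-left  bias=+0
  edge (10, 10)→(10, 14): d=(0,4) right/bottom  bias=-1
    (4,5)@(9, 11): e=[10,2,4] → #
    (4,6)@(9, 13): e=[2,10,4] → #
    (4,7)@(9, 15): e=[-6,18,4] → ·
  covered (2 px):
    · · · · ·
    · · · · ·
    · · · · ·
    · · · · ·
    · · · · ·
    · · · · #
    · · · · #
    · · · · ·
    · · · · ·
    · · · · ·
    · · · · ·
    · · · · ·

Final: 2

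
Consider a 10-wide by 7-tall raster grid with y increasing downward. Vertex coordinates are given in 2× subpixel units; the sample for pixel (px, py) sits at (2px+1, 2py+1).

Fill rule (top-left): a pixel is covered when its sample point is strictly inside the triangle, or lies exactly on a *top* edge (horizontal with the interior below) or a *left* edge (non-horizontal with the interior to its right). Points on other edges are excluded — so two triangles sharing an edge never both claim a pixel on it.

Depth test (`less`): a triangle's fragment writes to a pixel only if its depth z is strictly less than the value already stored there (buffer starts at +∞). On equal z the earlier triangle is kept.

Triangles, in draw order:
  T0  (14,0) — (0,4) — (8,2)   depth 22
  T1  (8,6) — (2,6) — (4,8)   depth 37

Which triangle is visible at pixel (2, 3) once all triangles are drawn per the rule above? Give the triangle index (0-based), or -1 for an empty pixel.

T0:
  2·area = 4  (B↔C swapped to make it positive)
  edge (14, 0)→(8, 2): d=(-6,2) right/bottom  bias=-1
  edge (8, 2)→(0, 4): d=(-8,2) right/bottom  bias=-1
  edge (0, 4)→(14, 0): d=(14,-4) top-left  bias=+0
    (5,0)@(11, 1): e=[0,2,2] → .  [on edge]
    (2,1)@(5, 3): e=[0,-2,6] → .  [on edge]
  covered (0 px):
    . . . . . . . . . .
    . . . . . . . . . .
    . . . . . . . . . .
    . . . . . . . . . .
    . . . . . . . . . .
    . . . . . . . . . .
    . . . . . . . . . .
T1:
  2·area = 12  (B↔C swapped to make it positive)
  edge (8, 6)→(4, 8): d=(-4,2) right/bottom  bias=-1
  edge (4, 8)→(2, 6): d=(-2,-2) top-left  bias=+0
  edge (2, 6)→(8, 6): d=(6,0) top-left  bias=+0
    (0,2)@(1, 5): e=[18,0,-6] → .  [on edge]
    (1,3)@(3, 7): e=[6,0,6] → X  [on edge]
    (2,3)@(5, 7): e=[2,4,6] → X
    (3,3)@(7, 7): e=[-2,8,6] → .
    (1,4)@(3, 9): e=[-2,-4,18] → .
    (2,4)@(5, 9): e=[-6,0,18] → .  [on edge]
    (3,5)@(7, 11): e=[-18,0,30] → .  [on edge]
    (4,6)@(9, 13): e=[-30,0,42] → .  [on edge]
  covered (2 px):
    . . . . . . . . . .
    . . . . . . . . . .
    . . . . . . . . . .
    . X X . . . . . . .
    . . . . . . . . . .
    . . . . . . . . . .
    . . . . . . . . . .

Z-buffer (winner per pixel, '.' = empty):
  . . . . . . . . . .
  . . . . . . . . . .
  . . . . . . . . . .
  . 1 1 . . . . . . .
  . . . . . . . . . .
  . . . . . . . . . .
  . . . . . . . . . .

Answer: 1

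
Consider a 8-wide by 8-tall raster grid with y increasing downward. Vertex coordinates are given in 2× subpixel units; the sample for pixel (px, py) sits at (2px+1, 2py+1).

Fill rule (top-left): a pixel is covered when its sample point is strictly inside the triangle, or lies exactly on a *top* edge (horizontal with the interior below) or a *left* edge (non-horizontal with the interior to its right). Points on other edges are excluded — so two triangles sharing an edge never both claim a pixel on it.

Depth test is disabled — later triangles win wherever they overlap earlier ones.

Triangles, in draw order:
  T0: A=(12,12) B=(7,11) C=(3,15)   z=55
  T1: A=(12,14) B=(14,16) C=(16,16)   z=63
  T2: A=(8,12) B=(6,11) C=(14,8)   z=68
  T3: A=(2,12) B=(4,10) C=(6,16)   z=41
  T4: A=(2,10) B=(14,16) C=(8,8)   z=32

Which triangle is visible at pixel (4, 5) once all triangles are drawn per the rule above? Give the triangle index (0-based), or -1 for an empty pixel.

T0:
  2·area = 24  (B↔C swapped to make it positive)
  edge (12, 12)→(3, 15): d=(-9,3) right/bottom  bias=-1
  edge (3, 15)→(7, 11): d=(4,-4) top-left  bias=+0
  edge (7, 11)→(12, 12): d=(5,1) right/bottom  bias=-1
    (7,1)@(15, 3): e=[72,0,-48] → ·  [on edge]
    (6,2)@(13, 5): e=[60,0,-36] → ·  [on edge]
    (5,3)@(11, 7): e=[48,0,-24] → ·  [on edge]
    (4,4)@(9, 9): e=[36,0,-12] → ·  [on edge]
    (3,5)@(7, 11): e=[24,0,0] → ·  [on edge]
    (7,5)@(15, 11): e=[0,32,-8] → ·  [on edge]
    (2,6)@(5, 13): e=[12,0,12] → #  [on edge]
    (3,6)@(7, 13): e=[6,8,10] → #
    (4,6)@(9, 13): e=[0,16,8] → ·  [on edge]
    (1,7)@(3, 15): e=[0,0,24] → ·  [on edge]
    (2,7)@(5, 15): e=[-6,8,22] → ·
    (3,7)@(7, 15): e=[-12,16,20] → ·
  covered (2 px):
    · · · · · · · ·
    · · · · · · · ·
    · · · · · · · ·
    · · · · · · · ·
    · · · · · · · ·
    · · · · · · · ·
    · · # # · · · ·
    · · · · · · · ·
T1:
  2·area = 4  (B↔C swapped to make it positive)
  edge (12, 14)→(16, 16): d=(4,2) right/bottom  bias=-1
  edge (16, 16)→(14, 16): d=(-2,0) right/bottom  bias=-1
  edge (14, 16)→(12, 14): d=(-2,-2) top-left  bias=+0
    (0,1)@(1, 3): e=[-22,26,0] → ·  [on edge]
    (1,2)@(3, 5): e=[-18,22,0] → ·  [on edge]
    (2,3)@(5, 7): e=[-14,18,0] → ·  [on edge]
    (3,4)@(7, 9): e=[-10,14,0] → ·  [on edge]
    (4,5)@(9, 11): e=[-6,10,0] → ·  [on edge]
    (5,6)@(11, 13): e=[-2,6,0] → ·  [on edge]
    (6,7)@(13, 15): e=[2,2,0] → #  [on edge]
    (7,7)@(15, 15): e=[-2,2,4] → ·
  covered (1 px):
    · · · · · · · ·
    · · · · · · · ·
    · · · · · · · ·
    · · · · · · · ·
    · · · · · · · ·
    · · · · · · · ·
    · · · · · · · ·
    · · · · · · # ·
T2:
  2·area = 14
  edge (8, 12)→(6, 11): d=(-2,-1) top-left  bias=+0
  edge (6, 11)→(14, 8): d=(8,-3) top-left  bias=+0
  edge (14, 8)→(8, 12): d=(-6,4) right/bottom  bias=-1
    (3,5)@(7, 11): e=[1,3,10] → #
    (4,5)@(9, 11): e=[3,9,2] → #
    (5,5)@(11, 11): e=[5,15,-6] → ·
    (3,6)@(7, 13): e=[-3,19,-2] → ·
    (4,6)@(9, 13): e=[-1,25,-10] → ·
  covered (2 px):
    · · · · · · · ·
    · · · · · · · ·
    · · · · · · · ·
    · · · · · · · ·
    · · · · · · · ·
    · · · # # · · ·
    · · · · · · · ·
    · · · · · · · ·
T3:
  2·area = 16
  edge (2, 12)→(4, 10): d=(2,-2) top-left  bias=+0
  edge (4, 10)→(6, 16): d=(2,6) right/bottom  bias=-1
  edge (6, 16)→(2, 12): d=(-4,-4) top-left  bias=+0
    (0,0)@(1, 1): e=[-24,0,40] → ·  [on edge]
    (6,0)@(13, 1): e=[0,-72,88] → ·  [on edge]
    (5,1)@(11, 3): e=[0,-56,72] → ·  [on edge]
    (4,2)@(9, 5): e=[0,-40,56] → ·  [on edge]
    (1,3)@(3, 7): e=[-8,0,24] → ·  [on edge]
    (3,3)@(7, 7): e=[0,-24,40] → ·  [on edge]
    (2,4)@(5, 9): e=[0,-8,24] → ·  [on edge]
    (0,5)@(1, 11): e=[-4,20,0] → ·  [on edge]
    (1,5)@(3, 11): e=[0,8,8] → #  [on edge]
    (2,5)@(5, 11): e=[4,-4,16] → ·
    (0,6)@(1, 13): e=[0,24,-8] → ·  [on edge]
    (1,6)@(3, 13): e=[4,12,0] → #  [on edge]
    (2,6)@(5, 13): e=[8,0,8] → ·  [on edge]
    (2,7)@(5, 15): e=[12,4,0] → #  [on edge]
  covered (3 px):
    · · · · · · · ·
    · · · · · · · ·
    · · · · · · · ·
    · · · · · · · ·
    · · · · · · · ·
    · # · · · · · ·
    · # · · · · · ·
    · · # · · · · ·
T4:
  2·area = 60  (B↔C swapped to make it positive)
  edge (2, 10)→(8, 8): d=(6,-2) top-left  bias=+0
  edge (8, 8)→(14, 16): d=(6,8) right/bottom  bias=-1
  edge (14, 16)→(2, 10): d=(-12,-6) top-left  bias=+0
    (5,3)@(11, 7): e=[0,-30,90] → ·  [on edge]
    (2,4)@(5, 9): e=[0,30,30] → #  [on edge]
    (3,4)@(7, 9): e=[4,14,42] → #
    (4,4)@(9, 9): e=[8,-2,54] → ·
    (2,5)@(5, 11): e=[12,42,6] → #
    (4,5)@(9, 11): e=[20,10,30] → #
    (5,5)@(11, 11): e=[24,-6,42] → ·
    (2,6)@(5, 13): e=[24,54,-18] → ·
    (3,6)@(7, 13): e=[28,38,-6] → ·
    (4,6)@(9, 13): e=[32,22,6] → #
    (5,6)@(11, 13): e=[36,6,18] → #
    (6,6)@(13, 13): e=[40,-10,30] → ·
  covered (8 px):
    · · · · · · · ·
    · · · · · · · ·
    · · · · · · · ·
    · · · · · · · ·
    · · # # · · · ·
    · · # # # · · ·
    · · · · # # · ·
    · · · · · · # ·

Z-buffer (winner per pixel, '.' = empty):
  . . . . . . . .
  . . . . . . . .
  . . . . . . . .
  . . . . . . . .
  . . 4 4 . . . .
  . 3 4 4 4 . . .
  . 3 0 0 4 4 . .
  . . 3 . . . 4 .

Result: 4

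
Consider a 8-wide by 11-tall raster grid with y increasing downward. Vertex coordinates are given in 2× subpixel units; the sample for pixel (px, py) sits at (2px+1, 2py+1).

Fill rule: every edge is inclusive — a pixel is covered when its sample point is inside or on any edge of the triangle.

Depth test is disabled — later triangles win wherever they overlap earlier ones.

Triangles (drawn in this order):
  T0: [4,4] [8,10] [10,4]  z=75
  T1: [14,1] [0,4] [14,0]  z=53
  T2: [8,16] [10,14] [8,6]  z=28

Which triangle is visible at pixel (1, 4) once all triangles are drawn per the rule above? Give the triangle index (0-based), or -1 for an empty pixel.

T0:
  2·area = 36  (B↔C swapped to make it positive)
  edge (4, 4)→(10, 4): d=(6,0) inclusive
  edge (10, 4)→(8, 10): d=(-2,6) inclusive
  edge (8, 10)→(4, 4): d=(-4,-6) inclusive
    (5,0)@(11, 1): e=[-18,0,54] → ·  [on edge]
    (2,2)@(5, 5): e=[6,28,2] → █
    (3,2)@(7, 5): e=[6,16,14] → █
    (4,2)@(9, 5): e=[6,4,26] → █
    (5,2)@(11, 5): e=[6,-8,38] → ·
    (2,3)@(5, 7): e=[18,24,-6] → ·
    (3,3)@(7, 7): e=[18,12,6] → █
    (4,3)@(9, 7): e=[18,0,18] → █  [on edge]
    (5,3)@(11, 7): e=[18,-12,30] → ·
    (3,4)@(7, 9): e=[30,8,-2] → ·
    (4,4)@(9, 9): e=[30,-4,10] → ·
    (3,6)@(7, 13): e=[54,0,-18] → ·  [on edge]
    (2,9)@(5, 19): e=[90,0,-54] → ·  [on edge]
  covered (5 px):
    · · · · · · · ·
    · · · · · · · ·
    · · █ █ █ · · ·
    · · · █ █ · · ·
    · · · · · · · ·
    · · · · · · · ·
    · · · · · · · ·
    · · · · · · · ·
    · · · · · · · ·
    · · · · · · · ·
    · · · · · · · ·
T1:
  2·area = 14
  edge (14, 1)→(0, 4): d=(-14,3) inclusive
  edge (0, 4)→(14, 0): d=(14,-4) inclusive
  edge (14, 0)→(14, 1): d=(0,1) inclusive
    (5,0)@(11, 1): e=[9,2,3] → █
    (6,0)@(13, 1): e=[3,10,1] → █
    (7,0)@(15, 1): e=[-3,18,-1] → ·
    (5,1)@(11, 3): e=[-19,30,3] → ·
    (6,1)@(13, 3): e=[-25,38,1] → ·
  covered (2 px):
    · · · · · █ █ ·
    · · · · · · · ·
    · · · · · · · ·
    · · · · · · · ·
    · · · · · · · ·
    · · · · · · · ·
    · · · · · · · ·
    · · · · · · · ·
    · · · · · · · ·
    · · · · · · · ·
    · · · · · · · ·
T2:
  2·area = 20  (B↔C swapped to make it positive)
  edge (8, 16)→(8, 6): d=(0,-10) inclusive
  edge (8, 6)→(10, 14): d=(2,8) inclusive
  edge (10, 14)→(8, 16): d=(-2,2) inclusive
    (7,4)@(15, 9): e=[70,-50,0] → ·  [on edge]
    (4,5)@(9, 11): e=[10,2,8] → █
    (5,5)@(11, 11): e=[30,-14,4] → ·
    (6,5)@(13, 11): e=[50,-30,0] → ·  [on edge]
    (4,6)@(9, 13): e=[10,6,4] → █
    (5,6)@(11, 13): e=[30,-10,0] → ·  [on edge]
    (4,7)@(9, 15): e=[10,10,0] → █  [on edge]
    (5,7)@(11, 15): e=[30,-6,-4] → ·
    (3,8)@(7, 17): e=[-10,30,0] → ·  [on edge]
    (4,8)@(9, 17): e=[10,14,-4] → ·
    (2,9)@(5, 19): e=[-30,50,0] → ·  [on edge]
    (1,10)@(3, 21): e=[-50,70,0] → ·  [on edge]
  covered (3 px):
    · · · · · · · ·
    · · · · · · · ·
    · · · · · · · ·
    · · · · · · · ·
    · · · · · · · ·
    · · · · █ · · ·
    · · · · █ · · ·
    · · · · █ · · ·
    · · · · · · · ·
    · · · · · · · ·
    · · · · · · · ·

Z-buffer (winner per pixel, '.' = empty):
  . . . . . 1 1 .
  . . . . . . . .
  . . 0 0 0 . . .
  . . . 0 0 . . .
  . . . . . . . .
  . . . . 2 . . .
  . . . . 2 . . .
  . . . . 2 . . .
  . . . . . . . .
  . . . . . . . .
  . . . . . . . .

Answer: -1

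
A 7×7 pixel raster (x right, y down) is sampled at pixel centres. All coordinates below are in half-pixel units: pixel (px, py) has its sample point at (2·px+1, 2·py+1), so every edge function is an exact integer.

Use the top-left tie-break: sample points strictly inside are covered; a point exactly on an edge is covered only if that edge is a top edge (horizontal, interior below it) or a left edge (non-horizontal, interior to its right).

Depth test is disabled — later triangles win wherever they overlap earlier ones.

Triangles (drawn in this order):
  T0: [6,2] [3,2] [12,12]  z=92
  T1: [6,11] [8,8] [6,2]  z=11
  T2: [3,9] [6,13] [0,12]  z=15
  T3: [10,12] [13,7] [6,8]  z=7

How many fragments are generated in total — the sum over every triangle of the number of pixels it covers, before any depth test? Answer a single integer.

T0:
  2·area = 30  (B↔C swapped to make it positive)
  edge (6, 2)→(12, 12): d=(6,10) right/bottom  bias=-1
  edge (12, 12)→(3, 2): d=(-9,-10) top-left  bias=+0
  edge (3, 2)→(6, 2): d=(3,0) top-left  bias=+0
    (2,1)@(5, 3): e=[16,11,3] → █
    (3,1)@(7, 3): e=[-4,31,3] → ·
    (2,2)@(5, 5): e=[28,-7,9] → ·
    (3,2)@(7, 5): e=[8,13,9] → █
    (4,2)@(9, 5): e=[-12,33,9] → ·
    (3,3)@(7, 7): e=[20,-5,15] → ·
    (4,3)@(9, 7): e=[0,15,15] → ·  [on edge]
  covered (2 px):
    · · · · · · ·
    · · █ · · · ·
    · · · █ · · ·
    · · · · · · ·
    · · · · · · ·
    · · · · · · ·
    · · · · · · ·
T1:
  2·area = 18  (B↔C swapped to make it positive)
  edge (6, 11)→(6, 2): d=(0,-9) top-left  bias=+0
  edge (6, 2)→(8, 8): d=(2,6) right/bottom  bias=-1
  edge (8, 8)→(6, 11): d=(-2,3) right/bottom  bias=-1
    (3,2)@(7, 5): e=[9,0,9] → ·  [on edge]
    (3,3)@(7, 7): e=[9,4,5] → █
    (4,3)@(9, 7): e=[27,-8,-1] → ·
    (3,4)@(7, 9): e=[9,8,1] → █
    (4,4)@(9, 9): e=[27,-4,-5] → ·
    (3,5)@(7, 11): e=[9,12,-3] → ·
    (4,5)@(9, 11): e=[27,0,-9] → ·  [on edge]
  covered (2 px):
    · · · · · · ·
    · · · · · · ·
    · · · · · · ·
    · · · █ · · ·
    · · · █ · · ·
    · · · · · · ·
    · · · · · · ·
T2:
  2·area = 21
  edge (3, 9)→(6, 13): d=(3,4) right/bottom  bias=-1
  edge (6, 13)→(0, 12): d=(-6,-1) top-left  bias=+0
  edge (0, 12)→(3, 9): d=(3,-3) top-left  bias=+0
    (5,0)@(11, 1): e=[-56,77,0] → ·  [on edge]
    (4,1)@(9, 3): e=[-42,63,0] → ·  [on edge]
    (3,2)@(7, 5): e=[-28,49,0] → ·  [on edge]
    (2,3)@(5, 7): e=[-14,35,0] → ·  [on edge]
    (1,4)@(3, 9): e=[0,21,0] → ·  [on edge]
    (0,5)@(1, 11): e=[14,7,0] → █  [on edge]
    (1,5)@(3, 11): e=[6,9,6] → █
    (2,5)@(5, 11): e=[-2,11,12] → ·
    (0,6)@(1, 13): e=[20,-5,6] → ·
    (1,6)@(3, 13): e=[12,-3,12] → ·
  covered (2 px):
    · · · · · · ·
    · · · · · · ·
    · · · · · · ·
    · · · · · · ·
    · · · · · · ·
    █ █ · · · · ·
    · · · · · · ·
T3:
  2·area = 32  (B↔C swapped to make it positive)
  edge (10, 12)→(6, 8): d=(-4,-4) top-left  bias=+0
  edge (6, 8)→(13, 7): d=(7,-1) top-left  bias=+0
  edge (13, 7)→(10, 12): d=(-3,5) right/bottom  bias=-1
    (0,1)@(1, 3): e=[0,-40,72] → ·  [on edge]
    (1,2)@(3, 5): e=[0,-24,56] → ·  [on edge]
    (2,3)@(5, 7): e=[0,-8,40] → ·  [on edge]
    (6,3)@(13, 7): e=[32,0,0] → ·  [on edge]
    (3,4)@(7, 9): e=[0,8,24] → █  [on edge]
    (4,4)@(9, 9): e=[8,10,14] → █
    (5,4)@(11, 9): e=[16,12,4] → █
    (6,4)@(13, 9): e=[24,14,-6] → ·
    (3,5)@(7, 11): e=[-8,22,18] → ·
    (4,5)@(9, 11): e=[0,24,8] → █  [on edge]
    (5,5)@(11, 11): e=[8,26,-2] → ·
    (4,6)@(9, 13): e=[-8,38,2] → ·
    (5,6)@(11, 13): e=[0,40,-8] → ·  [on edge]
  covered (4 px):
    · · · · · · ·
    · · · · · · ·
    · · · · · · ·
    · · · · · · ·
    · · · █ █ █ ·
    · · · · █ · ·
    · · · · · · ·

Final: 10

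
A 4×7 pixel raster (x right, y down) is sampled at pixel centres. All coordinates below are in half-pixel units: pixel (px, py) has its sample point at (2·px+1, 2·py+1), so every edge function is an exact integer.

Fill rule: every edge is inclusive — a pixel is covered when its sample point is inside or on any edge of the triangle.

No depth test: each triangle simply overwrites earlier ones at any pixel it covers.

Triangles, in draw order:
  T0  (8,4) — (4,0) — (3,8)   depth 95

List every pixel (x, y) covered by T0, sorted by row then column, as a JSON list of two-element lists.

T0:
  2·area = 36  (B↔C swapped to make it positive)
  edge (8, 4)→(3, 8): d=(-5,4) inclusive
  edge (3, 8)→(4, 0): d=(1,-8) inclusive
  edge (4, 0)→(8, 4): d=(4,4) inclusive
    (2,0)@(5, 1): e=[27,9,0] → █  [on edge]
    (3,0)@(7, 1): e=[19,25,-8] → ·
    (2,1)@(5, 3): e=[17,11,8] → █
    (3,1)@(7, 3): e=[9,27,0] → █  [on edge]
    (2,2)@(5, 5): e=[7,13,16] → █
    (3,2)@(7, 5): e=[-1,29,8] → ·
    (2,3)@(5, 7): e=[-3,15,24] → ·
  covered (4 px):
    · · █ ·
    · · █ █
    · · █ ·
    · · · ·
    · · · ·
    · · · ·
    · · · ·

Answer: [[2,0],[2,1],[3,1],[2,2]]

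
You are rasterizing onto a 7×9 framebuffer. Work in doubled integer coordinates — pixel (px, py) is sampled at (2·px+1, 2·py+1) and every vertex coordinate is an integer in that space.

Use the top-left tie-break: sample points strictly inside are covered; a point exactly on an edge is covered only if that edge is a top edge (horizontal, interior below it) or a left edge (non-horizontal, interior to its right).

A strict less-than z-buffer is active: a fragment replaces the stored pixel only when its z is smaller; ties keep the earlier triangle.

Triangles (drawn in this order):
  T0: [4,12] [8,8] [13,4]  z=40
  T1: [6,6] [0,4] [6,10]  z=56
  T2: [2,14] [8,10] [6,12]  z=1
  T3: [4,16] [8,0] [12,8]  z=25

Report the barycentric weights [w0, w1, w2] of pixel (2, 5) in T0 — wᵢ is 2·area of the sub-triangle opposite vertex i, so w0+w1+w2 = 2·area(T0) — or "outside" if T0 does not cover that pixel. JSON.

T0:
  2·area = 4
  edge (4, 12)→(8, 8): d=(4,-4) top-left  bias=+0
  edge (8, 8)→(13, 4): d=(5,-4) top-left  bias=+0
  edge (13, 4)→(4, 12): d=(-9,8) right/bottom  bias=-1
    (6,1)@(13, 3): e=[0,-5,9] → .  [on edge]
    (5,2)@(11, 5): e=[0,-3,7] → .  [on edge]
    (4,3)@(9, 7): e=[0,-1,5] → .  [on edge]
    (3,4)@(7, 9): e=[0,1,3] → X  [on edge]
    (4,4)@(9, 9): e=[8,9,-13] → .
    (2,5)@(5, 11): e=[0,3,1] → X  [on edge]
    (3,5)@(7, 11): e=[8,11,-15] → .
    (1,6)@(3, 13): e=[0,5,-1] → .  [on edge]
    (2,6)@(5, 13): e=[8,13,-17] → .
    (0,7)@(1, 15): e=[0,7,-3] → .  [on edge]
  covered (2 px):
    . . . . . . .
    . . . . . . .
    . . . . . . .
    . . . . . . .
    . . . X . . .
    . . X . . . .
    . . . . . . .
    . . . . . . .
    . . . . . . .
T1:
  2·area = 24  (B↔C swapped to make it positive)
  edge (6, 6)→(6, 10): d=(0,4) right/bottom  bias=-1
  edge (6, 10)→(0, 4): d=(-6,-6) top-left  bias=+0
  edge (0, 4)→(6, 6): d=(6,2) right/bottom  bias=-1
    (0,2)@(1, 5): e=[20,0,4] → X  [on edge]
    (1,2)@(3, 5): e=[12,12,0] → .  [on edge]
    (0,3)@(1, 7): e=[20,-12,16] → .
    (1,3)@(3, 7): e=[12,0,12] → X  [on edge]
    (2,3)@(5, 7): e=[4,12,8] → X
    (3,3)@(7, 7): e=[-4,24,4] → .
    (4,3)@(9, 7): e=[-12,36,0] → .  [on edge]
    (1,4)@(3, 9): e=[12,-12,24] → .
    (2,4)@(5, 9): e=[4,0,20] → X  [on edge]
    (3,4)@(7, 9): e=[-4,12,16] → .
    (2,5)@(5, 11): e=[4,-12,32] → .
    (3,5)@(7, 11): e=[-4,0,28] → .  [on edge]
    (4,6)@(9, 13): e=[-12,0,36] → .  [on edge]
    (5,7)@(11, 15): e=[-20,0,44] → .  [on edge]
    (6,8)@(13, 17): e=[-28,0,52] → .  [on edge]
  covered (4 px):
    . . . . . . .
    . . . . . . .
    X . . . . . .
    . X X . . . .
    . . X . . . .
    . . . . . . .
    . . . . . . .
    . . . . . . .
    . . . . . . .
T2:
  2·area = 4
  edge (2, 14)→(8, 10): d=(6,-4) top-left  bias=+0
  edge (8, 10)→(6, 12): d=(-2,2) right/bottom  bias=-1
  edge (6, 12)→(2, 14): d=(-4,2) right/bottom  bias=-1
    (6,2)@(13, 5): e=[-10,0,14] → .  [on edge]
    (5,3)@(11, 7): e=[-6,0,10] → .  [on edge]
    (4,4)@(9, 9): e=[-2,0,6] → .  [on edge]
    (3,5)@(7, 11): e=[2,0,2] → .  [on edge]
    (2,6)@(5, 13): e=[6,0,-2] → .  [on edge]
    (1,7)@(3, 15): e=[10,0,-6] → .  [on edge]
    (0,8)@(1, 17): e=[14,0,-10] → .  [on edge]
  covered (0 px):
    . . . . . . .
    . . . . . . .
    . . . . . . .
    . . . . . . .
    . . . . . . .
    . . . . . . .
    . . . . . . .
    . . . . . . .
    . . . . . . .
T3:
  2·area = 96
  edge (4, 16)→(8, 0): d=(4,-16) top-left  bias=+0
  edge (8, 0)→(12, 8): d=(4,8) right/bottom  bias=-1
  edge (12, 8)→(4, 16): d=(-8,8) right/bottom  bias=-1
    (4,1)@(9, 3): e=[28,4,64] → X
    (5,1)@(11, 3): e=[60,-12,48] → .
    (3,2)@(7, 5): e=[4,28,64] → X
    (5,2)@(11, 5): e=[68,-4,32] → .
    (3,3)@(7, 7): e=[12,36,48] → X
    (5,3)@(11, 7): e=[76,4,16] → X
    (6,3)@(13, 7): e=[108,-12,0] → .  [on edge]
    (3,4)@(7, 9): e=[20,44,32] → X
    (5,4)@(11, 9): e=[84,12,0] → .  [on edge]
    (3,5)@(7, 11): e=[28,52,16] → X
    (4,5)@(9, 11): e=[60,36,0] → .  [on edge]
    (2,6)@(5, 13): e=[4,76,16] → X
    (3,6)@(7, 13): e=[36,60,0] → .  [on edge]
    (2,7)@(5, 15): e=[12,84,0] → .  [on edge]
    (1,8)@(3, 17): e=[-12,108,0] → .  [on edge]
  covered (10 px):
    . . . . . . .
    . . . . X . .
    . . . X X . .
    . . . X X X .
    . . . X X . .
    . . . X . . .
    . . X . . . .
    . . . . . . .
    . . . . . . .

Final: [3,1,0]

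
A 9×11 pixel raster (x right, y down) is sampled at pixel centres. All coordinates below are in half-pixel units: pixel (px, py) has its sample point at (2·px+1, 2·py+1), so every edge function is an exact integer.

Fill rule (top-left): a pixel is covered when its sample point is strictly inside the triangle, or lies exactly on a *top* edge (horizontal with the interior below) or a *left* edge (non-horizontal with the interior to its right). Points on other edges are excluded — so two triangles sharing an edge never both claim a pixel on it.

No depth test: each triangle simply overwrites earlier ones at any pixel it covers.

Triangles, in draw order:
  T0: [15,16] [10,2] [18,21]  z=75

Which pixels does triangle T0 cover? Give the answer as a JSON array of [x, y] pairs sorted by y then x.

T0:
  2·area = 17
  edge (15, 16)→(10, 2): d=(-5,-14) top-left  bias=+0
  edge (10, 2)→(18, 21): d=(8,19) right/bottom  bias=-1
  edge (18, 21)→(15, 16): d=(-3,-5) top-left  bias=+0
    (7,7)@(15, 15): e=[5,9,3] → X
    (8,7)@(17, 15): e=[33,-29,13] → .
    (7,8)@(15, 17): e=[-5,25,-3] → .
    (8,9)@(17, 19): e=[13,3,1] → X
    (8,10)@(17, 21): e=[3,19,-5] → .
  covered (2 px):
    . . . . . . . . .
    . . . . . . . . .
    . . . . . . . . .
    . . . . . . . . .
    . . . . . . . . .
    . . . . . . . . .
    . . . . . . . . .
    . . . . . . . X .
    . . . . . . . . .
    . . . . . . . . X
    . . . . . . . . .

Answer: [[7,7],[8,9]]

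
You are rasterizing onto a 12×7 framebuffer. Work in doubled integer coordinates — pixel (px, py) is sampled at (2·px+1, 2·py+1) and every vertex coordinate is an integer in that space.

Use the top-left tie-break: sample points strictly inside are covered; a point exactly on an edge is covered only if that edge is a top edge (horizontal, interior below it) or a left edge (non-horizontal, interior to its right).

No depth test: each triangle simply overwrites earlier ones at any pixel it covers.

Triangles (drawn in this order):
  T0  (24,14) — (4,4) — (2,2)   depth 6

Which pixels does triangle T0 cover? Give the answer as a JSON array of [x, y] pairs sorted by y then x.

T0:
  2·area = 20
  edge (24, 14)→(4, 4): d=(-20,-10) top-left  bias=+0
  edge (4, 4)→(2, 2): d=(-2,-2) top-left  bias=+0
  edge (2, 2)→(24, 14): d=(22,12) right/bottom  bias=-1
    (0,0)@(1, 1): e=[30,0,-10] → ·  [on edge]
    (1,1)@(3, 3): e=[10,0,10] → #  [on edge]
    (2,1)@(5, 3): e=[30,4,-14] → ·
    (1,2)@(3, 5): e=[-30,-4,54] → ·
    (2,2)@(5, 5): e=[-10,0,30] → ·  [on edge]
    (3,2)@(7, 5): e=[10,4,6] → #
    (4,2)@(9, 5): e=[30,8,-18] → ·
    (3,3)@(7, 7): e=[-30,0,50] → ·  [on edge]
    (5,3)@(11, 7): e=[10,8,2] → #
    (6,3)@(13, 7): e=[30,12,-22] → ·
    (4,4)@(9, 9): e=[-50,0,70] → ·  [on edge]
    (5,4)@(11, 9): e=[-30,4,46] → ·
    (5,5)@(11, 11): e=[-70,0,90] → ·  [on edge]
    (6,6)@(13, 13): e=[-90,0,110] → ·  [on edge]
  covered (3 px):
    · · · · · · · · · · · ·
    · # · · · · · · · · · ·
    · · · # · · · · · · · ·
    · · · · · # · · · · · ·
    · · · · · · · · · · · ·
    · · · · · · · · · · · ·
    · · · · · · · · · · · ·

Final: [[1,1],[3,2],[5,3]]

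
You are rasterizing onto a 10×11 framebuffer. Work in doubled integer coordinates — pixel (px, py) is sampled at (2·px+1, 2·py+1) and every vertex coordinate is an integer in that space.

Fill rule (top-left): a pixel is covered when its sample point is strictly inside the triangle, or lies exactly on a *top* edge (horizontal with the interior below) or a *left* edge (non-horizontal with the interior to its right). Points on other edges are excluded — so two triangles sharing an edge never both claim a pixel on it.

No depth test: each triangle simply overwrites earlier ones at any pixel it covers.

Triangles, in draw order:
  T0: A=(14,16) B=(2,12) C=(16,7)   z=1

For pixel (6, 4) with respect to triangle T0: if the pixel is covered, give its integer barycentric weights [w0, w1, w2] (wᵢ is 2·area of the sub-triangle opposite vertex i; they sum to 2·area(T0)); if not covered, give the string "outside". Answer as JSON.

T0:
  2·area = 116
  edge (14, 16)→(2, 12): d=(-12,-4) top-left  bias=+0
  edge (2, 12)→(16, 7): d=(14,-5) top-left  bias=+0
  edge (16, 7)→(14, 16): d=(-2,9) right/bottom  bias=-1
    (5,4)@(11, 9): e=[72,3,41] → █
    (6,4)@(13, 9): e=[80,13,23] → █
    (7,4)@(15, 9): e=[88,23,5] → █
    (8,4)@(17, 9): e=[96,33,-13] → ·
    (2,5)@(5, 11): e=[24,1,91] → █
    (3,5)@(7, 11): e=[32,11,73] → █
    (4,5)@(9, 11): e=[40,21,55] → █
    (8,5)@(17, 11): e=[72,61,-17] → ·
    (2,6)@(5, 13): e=[0,29,87] → █  [on edge]
    (7,6)@(15, 13): e=[40,79,-3] → ·
    (2,7)@(5, 15): e=[-24,57,83] → ·
    (3,7)@(7, 15): e=[-16,67,65] → ·
    (5,7)@(11, 15): e=[0,87,29] → █  [on edge]
    (8,8)@(17, 17): e=[0,145,-29] → ·  [on edge]
  covered (16 px):
    · · · · · · · · · ·
    · · · · · · · · · ·
    · · · · · · · · · ·
    · · · · · · · · · ·
    · · · · · █ █ █ · ·
    · · █ █ █ █ █ █ · ·
    · · █ █ █ █ █ · · ·
    · · · · · █ █ · · ·
    · · · · · · · · · ·
    · · · · · · · · · ·
    · · · · · · · · · ·

Final: [13,23,80]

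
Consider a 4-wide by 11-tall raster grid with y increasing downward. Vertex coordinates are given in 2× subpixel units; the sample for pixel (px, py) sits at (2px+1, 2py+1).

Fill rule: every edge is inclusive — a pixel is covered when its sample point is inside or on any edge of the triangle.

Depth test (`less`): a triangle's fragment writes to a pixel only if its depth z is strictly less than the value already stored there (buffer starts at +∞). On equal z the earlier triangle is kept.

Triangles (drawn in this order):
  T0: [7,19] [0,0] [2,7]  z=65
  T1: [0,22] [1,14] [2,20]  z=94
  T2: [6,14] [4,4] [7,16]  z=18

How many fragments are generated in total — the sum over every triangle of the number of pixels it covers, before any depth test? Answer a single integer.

T0:
  2·area = 11  (B↔C swapped to make it positive)
  edge (7, 19)→(2, 7): d=(-5,-12) inclusive
  edge (2, 7)→(0, 0): d=(-2,-7) inclusive
  edge (0, 0)→(7, 19): d=(7,19) inclusive
    (0,1)@(1, 3): e=[8,1,2] → X
    (1,1)@(3, 3): e=[32,15,-36] → .
    (0,2)@(1, 5): e=[-2,-3,16] → .
    (1,4)@(3, 9): e=[2,3,6] → X
    (2,4)@(5, 9): e=[26,17,-32] → .
    (1,5)@(3, 11): e=[-8,-1,20] → .
    (3,9)@(7, 19): e=[0,11,0] → X  [on edge]
    (3,10)@(7, 21): e=[-10,7,14] → .
  covered (3 px):
    . . . .
    X . . .
    . . . .
    . . . .
    . X . .
    . . . .
    . . . .
    . . . .
    . . . .
    . . . X
    . . . .
T1:
  2·area = 14
  edge (0, 22)→(1, 14): d=(1,-8) inclusive
  edge (1, 14)→(2, 20): d=(1,6) inclusive
  edge (2, 20)→(0, 22): d=(-2,2) inclusive
    (0,7)@(1, 15): e=[1,1,12] → X
    (1,7)@(3, 15): e=[17,-11,8] → .
    (3,7)@(7, 15): e=[49,-35,0] → .  [on edge]
    (0,8)@(1, 17): e=[3,3,8] → X
    (1,8)@(3, 17): e=[19,-9,4] → .
    (2,8)@(5, 17): e=[35,-21,0] → .  [on edge]
    (0,9)@(1, 19): e=[5,5,4] → X
    (1,9)@(3, 19): e=[21,-7,0] → .  [on edge]
    (0,10)@(1, 21): e=[7,7,0] → X  [on edge]
    (1,10)@(3, 21): e=[23,-5,-4] → .
  covered (4 px):
    . . . .
    . . . .
    . . . .
    . . . .
    . . . .
    . . . .
    . . . .
    X . . .
    X . . .
    X . . .
    X . . .
T2:
  2·area = 6
  edge (6, 14)→(4, 4): d=(-2,-10) inclusive
  edge (4, 4)→(7, 16): d=(3,12) inclusive
  edge (7, 16)→(6, 14): d=(-1,-2) inclusive
    (2,4)@(5, 9): e=[0,3,3] → X  [on edge]
    (3,4)@(7, 9): e=[20,-21,7] → .
    (2,5)@(5, 11): e=[-4,9,1] → .
    (3,9)@(7, 19): e=[0,9,-3] → .  [on edge]
  covered (1 px):
    . . . .
    . . . .
    . . . .
    . . . .
    . . X .
    . . . .
    . . . .
    . . . .
    . . . .
    . . . .
    . . . .

Final: 8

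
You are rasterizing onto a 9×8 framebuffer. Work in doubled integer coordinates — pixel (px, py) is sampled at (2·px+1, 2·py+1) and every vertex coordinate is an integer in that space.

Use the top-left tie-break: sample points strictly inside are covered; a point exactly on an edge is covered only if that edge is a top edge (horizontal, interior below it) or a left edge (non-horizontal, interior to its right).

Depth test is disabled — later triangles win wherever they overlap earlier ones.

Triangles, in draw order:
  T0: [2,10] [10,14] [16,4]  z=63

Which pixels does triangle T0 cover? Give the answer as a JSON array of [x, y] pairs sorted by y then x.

T0:
  2·area = 104  (B↔C swapped to make it positive)
  edge (2, 10)→(16, 4): d=(14,-6) top-left  bias=+0
  edge (16, 4)→(10, 14): d=(-6,10) right/bottom  bias=-1
  edge (10, 14)→(2, 10): d=(-8,-4) top-left  bias=+0
    (7,2)@(15, 5): e=[8,4,92] → X
    (8,2)@(17, 5): e=[20,-16,100] → .
    (4,3)@(9, 7): e=[0,52,52] → X  [on edge]
    (5,3)@(11, 7): e=[12,32,60] → X
    (6,3)@(13, 7): e=[24,12,68] → X
    (7,3)@(15, 7): e=[36,-8,76] → .
    (2,4)@(5, 9): e=[4,80,20] → X
    (3,4)@(7, 9): e=[16,60,28] → X
    (6,4)@(13, 9): e=[52,0,52] → .  [on edge]
    (2,5)@(5, 11): e=[32,68,4] → X
    (6,5)@(13, 11): e=[80,-12,36] → .
    (2,6)@(5, 13): e=[60,56,-12] → .
  covered (13 px):
    . . . . . . . . .
    . . . . . . . . .
    . . . . . . . X .
    . . . . X X X . .
    . . X X X X . . .
    . . X X X X . . .
    . . . . X . . . .
    . . . . . . . . .

Result: [[7,2],[4,3],[5,3],[6,3],[2,4],[3,4],[4,4],[5,4],[2,5],[3,5],[4,5],[5,5],[4,6]]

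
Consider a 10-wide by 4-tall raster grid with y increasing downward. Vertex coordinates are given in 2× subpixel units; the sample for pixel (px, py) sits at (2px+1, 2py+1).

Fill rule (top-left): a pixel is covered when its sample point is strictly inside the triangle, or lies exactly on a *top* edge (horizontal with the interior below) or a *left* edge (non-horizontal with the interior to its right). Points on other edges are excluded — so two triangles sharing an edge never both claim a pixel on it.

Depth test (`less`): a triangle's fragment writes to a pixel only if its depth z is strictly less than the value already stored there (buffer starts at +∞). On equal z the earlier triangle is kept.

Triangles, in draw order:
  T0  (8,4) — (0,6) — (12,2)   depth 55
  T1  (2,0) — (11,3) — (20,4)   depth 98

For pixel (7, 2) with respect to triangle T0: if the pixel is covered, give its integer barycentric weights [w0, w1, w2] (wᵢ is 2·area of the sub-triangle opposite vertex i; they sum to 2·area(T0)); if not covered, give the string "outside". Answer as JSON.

T0:
  2·area = 8
  edge (8, 4)→(0, 6): d=(-8,2) right/bottom  bias=-1
  edge (0, 6)→(12, 2): d=(12,-4) top-left  bias=+0
  edge (12, 2)→(8, 4): d=(-4,2) right/bottom  bias=-1
    (7,0)@(15, 1): e=[10,0,-2] → .  [on edge]
    (4,1)@(9, 3): e=[6,0,2] → X  [on edge]
    (5,1)@(11, 3): e=[2,8,-2] → .
    (1,2)@(3, 5): e=[2,0,6] → X  [on edge]
    (2,2)@(5, 5): e=[-2,8,2] → .
    (4,2)@(9, 5): e=[-10,24,-6] → .
    (1,3)@(3, 7): e=[-14,24,-2] → .
  covered (2 px):
    . . . . . . . . . .
    . . . . X . . . . .
    . X . . . . . . . .
    . . . . . . . . . .
T1:
  2·area = 18  (B↔C swapped to make it positive)
  edge (2, 0)→(20, 4): d=(18,4) right/bottom  bias=-1
  edge (20, 4)→(11, 3): d=(-9,-1) top-left  bias=+0
  edge (11, 3)→(2, 0): d=(-9,-3) top-left  bias=+0
    (2,0)@(5, 1): e=[6,12,0] → X  [on edge]
    (3,0)@(7, 1): e=[-2,14,6] → .
    (2,1)@(5, 3): e=[42,-6,-18] → .
    (5,1)@(11, 3): e=[18,0,0] → X  [on edge]
    (6,1)@(13, 3): e=[10,2,6] → X
    (7,1)@(15, 3): e=[2,4,12] → X
    (8,1)@(17, 3): e=[-6,6,18] → .
    (5,2)@(11, 5): e=[54,-18,-18] → .
    (6,2)@(13, 5): e=[46,-16,-12] → .
    (7,2)@(15, 5): e=[38,-14,-6] → .
    (8,2)@(17, 5): e=[30,-12,0] → .  [on edge]
  covered (4 px):
    . . X . . . . . . .
    . . . . . X X X . .
    . . . . . . . . . .
    . . . . . . . . . .

Final: "outside"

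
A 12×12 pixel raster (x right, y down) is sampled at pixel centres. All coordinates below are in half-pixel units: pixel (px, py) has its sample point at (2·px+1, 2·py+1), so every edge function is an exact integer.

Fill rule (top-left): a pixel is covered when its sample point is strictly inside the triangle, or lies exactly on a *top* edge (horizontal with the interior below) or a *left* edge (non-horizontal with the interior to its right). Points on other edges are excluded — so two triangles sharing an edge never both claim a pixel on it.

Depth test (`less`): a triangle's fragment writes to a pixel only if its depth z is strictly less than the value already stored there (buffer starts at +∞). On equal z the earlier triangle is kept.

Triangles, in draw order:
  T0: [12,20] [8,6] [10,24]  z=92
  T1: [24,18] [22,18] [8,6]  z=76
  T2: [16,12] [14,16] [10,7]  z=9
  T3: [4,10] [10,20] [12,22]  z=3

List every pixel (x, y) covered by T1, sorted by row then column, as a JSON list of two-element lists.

T0:
  2·area = 44  (B↔C swapped to make it positive)
  edge (12, 20)→(10, 24): d=(-2,4) right/bottom  bias=-1
  edge (10, 24)→(8, 6): d=(-2,-18) top-left  bias=+0
  edge (8, 6)→(12, 20): d=(4,14) right/bottom  bias=-1
    (4,5)@(9, 11): e=[30,8,6] → █
    (5,5)@(11, 11): e=[22,44,-22] → ·
    (4,6)@(9, 13): e=[26,4,14] → █
    (5,6)@(11, 13): e=[18,40,-14] → ·
    (4,7)@(9, 15): e=[22,0,22] → █  [on edge]
    (5,7)@(11, 15): e=[14,36,-6] → ·
    (4,8)@(9, 17): e=[18,-4,30] → ·
    (5,8)@(11, 17): e=[10,32,2] → █
    (6,8)@(13, 17): e=[2,68,-26] → ·
    (5,9)@(11, 19): e=[6,28,10] → █
    (6,9)@(13, 19): e=[-2,64,-18] → ·
    (5,10)@(11, 21): e=[2,24,18] → █
  covered (6 px):
    · · · · · · · · · · · ·
    · · · · · · · · · · · ·
    · · · · · · · · · · · ·
    · · · · · · · · · · · ·
    · · · · · · · · · · · ·
    · · · · █ · · · · · · ·
    · · · · █ · · · · · · ·
    · · · · █ · · · · · · ·
    · · · · · █ · · · · · ·
    · · · · · █ · · · · · ·
    · · · · · █ · · · · · ·
    · · · · · · · · · · · ·
T1:
  2·area = 24
  edge (24, 18)→(22, 18): d=(-2,0) right/bottom  bias=-1
  edge (22, 18)→(8, 6): d=(-14,-12) top-left  bias=+0
  edge (8, 6)→(24, 18): d=(16,12) right/bottom  bias=-1
    (8,6)@(17, 13): e=[10,10,4] → █
    (9,6)@(19, 13): e=[10,34,-20] → ·
    (8,7)@(17, 15): e=[6,-18,36] → ·
    (9,7)@(19, 15): e=[6,6,12] → █
    (10,7)@(21, 15): e=[6,30,-12] → ·
    (9,8)@(19, 17): e=[2,-22,44] → ·
    (10,8)@(21, 17): e=[2,2,20] → █
    (11,8)@(23, 17): e=[2,26,-4] → ·
    (10,9)@(21, 19): e=[-2,-26,52] → ·
  covered (3 px):
    · · · · · · · · · · · ·
    · · · · · · · · · · · ·
    · · · · · · · · · · · ·
    · · · · · · · · · · · ·
    · · · · · · · · · · · ·
    · · · · · · · · · · · ·
    · · · · · · · · █ · · ·
    · · · · · · · · · █ · ·
    · · · · · · · · · · █ ·
    · · · · · · · · · · · ·
    · · · · · · · · · · · ·
    · · · · · · · · · · · ·
T2:
  2·area = 34
  edge (16, 12)→(14, 16): d=(-2,4) right/bottom  bias=-1
  edge (14, 16)→(10, 7): d=(-4,-9) top-left  bias=+0
  edge (10, 7)→(16, 12): d=(6,5) right/bottom  bias=-1
    (5,4)@(11, 9): e=[26,1,7] → █
    (6,4)@(13, 9): e=[18,19,-3] → ·
    (5,5)@(11, 11): e=[22,-7,19] → ·
    (6,5)@(13, 11): e=[14,11,9] → █
    (7,5)@(15, 11): e=[6,29,-1] → ·
    (6,6)@(13, 13): e=[10,3,21] → █
    (7,6)@(15, 13): e=[2,21,11] → █
    (8,6)@(17, 13): e=[-6,39,1] → ·
    (6,7)@(13, 15): e=[6,-5,33] → ·
    (7,7)@(15, 15): e=[-2,13,23] → ·
  covered (4 px):
    · · · · · · · · · · · ·
    · · · · · · · · · · · ·
    · · · · · · · · · · · ·
    · · · · · · · · · · · ·
    · · · · · █ · · · · · ·
    · · · · · · █ · · · · ·
    · · · · · · █ █ · · · ·
    · · · · · · · · · · · ·
    · · · · · · · · · · · ·
    · · · · · · · · · · · ·
    · · · · · · · · · · · ·
    · · · · · · · · · · · ·
T3:
  2·area = 8  (B↔C swapped to make it positive)
  edge (4, 10)→(12, 22): d=(8,12) right/bottom  bias=-1
  edge (12, 22)→(10, 20): d=(-2,-2) top-left  bias=+0
  edge (10, 20)→(4, 10): d=(-6,-10) top-left  bias=+0
    (0,2)@(1, 5): e=[-4,12,0] → ·  [on edge]
    (0,5)@(1, 11): e=[44,0,-36] → ·  [on edge]
    (1,6)@(3, 13): e=[36,0,-28] → ·  [on edge]
    (2,7)@(5, 15): e=[28,0,-20] → ·  [on edge]
    (3,7)@(7, 15): e=[4,4,0] → █  [on edge]
    (4,7)@(9, 15): e=[-20,8,20] → ·
    (3,8)@(7, 17): e=[20,0,-12] → ·  [on edge]
    (4,9)@(9, 19): e=[12,0,-4] → ·  [on edge]
    (5,10)@(11, 21): e=[4,0,4] → █  [on edge]
    (6,10)@(13, 21): e=[-20,4,24] → ·
    (5,11)@(11, 23): e=[20,-4,-8] → ·
    (6,11)@(13, 23): e=[-4,0,12] → ·  [on edge]
  covered (2 px):
    · · · · · · · · · · · ·
    · · · · · · · · · · · ·
    · · · · · · · · · · · ·
    · · · · · · · · · · · ·
    · · · · · · · · · · · ·
    · · · · · · · · · · · ·
    · · · · · · · · · · · ·
    · · · █ · · · · · · · ·
    · · · · · · · · · · · ·
    · · · · · · · · · · · ·
    · · · · · █ · · · · · ·
    · · · · · · · · · · · ·

Result: [[8,6],[9,7],[10,8]]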